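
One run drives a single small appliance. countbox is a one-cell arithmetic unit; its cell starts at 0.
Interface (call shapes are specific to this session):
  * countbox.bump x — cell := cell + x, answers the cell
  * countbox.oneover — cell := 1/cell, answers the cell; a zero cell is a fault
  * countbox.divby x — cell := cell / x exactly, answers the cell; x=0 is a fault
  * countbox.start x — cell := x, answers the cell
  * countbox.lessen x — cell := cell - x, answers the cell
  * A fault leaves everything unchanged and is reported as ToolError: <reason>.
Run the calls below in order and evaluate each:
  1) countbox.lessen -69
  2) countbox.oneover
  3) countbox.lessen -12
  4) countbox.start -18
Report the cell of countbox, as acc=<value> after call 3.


>> countbox.lessen(x=-69)
<< 69
>> countbox.oneover()
<< 1/69
>> countbox.lessen(x=-12)
<< 829/69
>> countbox.start(x=-18)
<< -18

Answer: acc=829/69


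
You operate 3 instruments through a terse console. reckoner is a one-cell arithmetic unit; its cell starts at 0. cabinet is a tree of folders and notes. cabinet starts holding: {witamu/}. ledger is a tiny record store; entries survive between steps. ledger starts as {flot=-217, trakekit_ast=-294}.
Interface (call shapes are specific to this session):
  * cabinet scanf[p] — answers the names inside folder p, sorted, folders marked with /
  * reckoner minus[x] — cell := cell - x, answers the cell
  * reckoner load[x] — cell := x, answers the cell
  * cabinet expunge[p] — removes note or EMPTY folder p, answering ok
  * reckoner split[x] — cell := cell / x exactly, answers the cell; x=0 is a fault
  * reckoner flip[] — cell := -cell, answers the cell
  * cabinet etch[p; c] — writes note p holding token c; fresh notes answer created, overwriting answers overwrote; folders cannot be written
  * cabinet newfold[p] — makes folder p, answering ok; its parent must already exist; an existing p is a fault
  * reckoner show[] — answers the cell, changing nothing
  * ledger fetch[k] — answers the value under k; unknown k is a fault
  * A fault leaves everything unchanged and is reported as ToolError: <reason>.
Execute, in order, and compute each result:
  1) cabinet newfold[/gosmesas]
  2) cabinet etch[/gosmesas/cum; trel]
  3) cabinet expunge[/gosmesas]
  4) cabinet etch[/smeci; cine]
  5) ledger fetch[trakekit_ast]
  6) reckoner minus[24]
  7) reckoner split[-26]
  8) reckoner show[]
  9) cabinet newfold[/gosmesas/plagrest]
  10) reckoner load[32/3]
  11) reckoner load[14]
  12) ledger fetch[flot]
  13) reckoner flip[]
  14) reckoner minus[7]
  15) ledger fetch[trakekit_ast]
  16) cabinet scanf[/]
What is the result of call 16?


Answer: [gosmesas/, smeci, witamu/]

Derivation:
>> cabinet newfold(p→/gosmesas)
<< ok
>> cabinet etch(p→/gosmesas/cum, c→trel)
<< created
>> cabinet expunge(p→/gosmesas)
<< ToolError: not empty
>> cabinet etch(p→/smeci, c→cine)
<< created
>> ledger fetch(k→trakekit_ast)
<< -294
>> reckoner minus(x→24)
<< -24
>> reckoner split(x→-26)
<< 12/13
>> reckoner show()
<< 12/13
>> cabinet newfold(p→/gosmesas/plagrest)
<< ok
>> reckoner load(x→32/3)
<< 32/3
>> reckoner load(x→14)
<< 14
>> ledger fetch(k→flot)
<< -217
>> reckoner flip()
<< -14
>> reckoner minus(x→7)
<< -21
>> ledger fetch(k→trakekit_ast)
<< -294
>> cabinet scanf(p→/)
<< [gosmesas/, smeci, witamu/]


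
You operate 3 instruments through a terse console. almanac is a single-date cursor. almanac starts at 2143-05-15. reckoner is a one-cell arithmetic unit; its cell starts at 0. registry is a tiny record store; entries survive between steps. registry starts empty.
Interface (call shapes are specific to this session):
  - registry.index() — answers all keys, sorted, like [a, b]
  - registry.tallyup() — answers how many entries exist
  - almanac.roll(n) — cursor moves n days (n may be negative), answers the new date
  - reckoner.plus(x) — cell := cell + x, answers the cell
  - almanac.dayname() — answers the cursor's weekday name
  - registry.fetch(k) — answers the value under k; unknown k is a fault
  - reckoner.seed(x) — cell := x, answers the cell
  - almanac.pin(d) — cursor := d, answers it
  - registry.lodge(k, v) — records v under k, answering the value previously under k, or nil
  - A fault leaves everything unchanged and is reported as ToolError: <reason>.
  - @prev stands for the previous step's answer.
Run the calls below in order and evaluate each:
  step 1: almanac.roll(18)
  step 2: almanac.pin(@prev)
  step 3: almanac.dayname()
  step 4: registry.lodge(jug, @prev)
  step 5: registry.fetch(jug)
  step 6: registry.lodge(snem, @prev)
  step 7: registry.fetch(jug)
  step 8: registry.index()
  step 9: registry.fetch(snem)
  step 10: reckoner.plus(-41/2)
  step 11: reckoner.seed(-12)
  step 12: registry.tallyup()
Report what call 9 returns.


Answer: Sunday

Derivation:
% 1. almanac.roll(n: 18) => 2143-06-02
% 2. almanac.pin(d: @prev) => 2143-06-02
% 3. almanac.dayname() => Sunday
% 4. registry.lodge(k: jug, v: @prev) => nil
% 5. registry.fetch(k: jug) => Sunday
% 6. registry.lodge(k: snem, v: @prev) => nil
% 7. registry.fetch(k: jug) => Sunday
% 8. registry.index() => [jug, snem]
% 9. registry.fetch(k: snem) => Sunday
% 10. reckoner.plus(x: -41/2) => -41/2
% 11. reckoner.seed(x: -12) => -12
% 12. registry.tallyup() => 2


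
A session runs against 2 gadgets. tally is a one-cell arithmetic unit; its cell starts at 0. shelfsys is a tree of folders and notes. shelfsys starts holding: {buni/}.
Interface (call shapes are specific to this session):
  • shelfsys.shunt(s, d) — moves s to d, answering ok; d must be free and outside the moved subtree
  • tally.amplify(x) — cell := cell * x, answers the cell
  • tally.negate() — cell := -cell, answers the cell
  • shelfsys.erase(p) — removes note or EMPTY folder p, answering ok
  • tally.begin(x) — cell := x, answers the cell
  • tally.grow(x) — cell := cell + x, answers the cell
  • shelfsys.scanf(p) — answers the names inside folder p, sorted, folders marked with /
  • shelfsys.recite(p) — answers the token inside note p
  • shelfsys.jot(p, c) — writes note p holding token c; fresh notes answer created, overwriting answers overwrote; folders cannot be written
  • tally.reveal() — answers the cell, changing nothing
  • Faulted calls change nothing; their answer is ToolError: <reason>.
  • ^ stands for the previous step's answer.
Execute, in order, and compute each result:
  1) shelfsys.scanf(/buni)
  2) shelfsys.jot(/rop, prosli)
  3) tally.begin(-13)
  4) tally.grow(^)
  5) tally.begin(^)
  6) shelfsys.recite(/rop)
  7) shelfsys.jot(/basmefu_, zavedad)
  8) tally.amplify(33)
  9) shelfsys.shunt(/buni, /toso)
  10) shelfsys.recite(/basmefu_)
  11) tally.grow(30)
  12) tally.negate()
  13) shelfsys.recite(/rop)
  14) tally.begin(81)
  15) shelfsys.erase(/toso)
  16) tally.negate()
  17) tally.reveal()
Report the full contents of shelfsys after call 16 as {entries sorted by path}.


Answer: {basmefu_=zavedad, rop=prosli}

Derivation:
→ shelfsys.scanf(p='/buni')
← []
→ shelfsys.jot(p='/rop', c='prosli')
← created
→ tally.begin(x='-13')
← -13
→ tally.grow(x='^')
← -26
→ tally.begin(x='^')
← -26
→ shelfsys.recite(p='/rop')
← prosli
→ shelfsys.jot(p='/basmefu_', c='zavedad')
← created
→ tally.amplify(x='33')
← -858
→ shelfsys.shunt(s='/buni', d='/toso')
← ok
→ shelfsys.recite(p='/basmefu_')
← zavedad
→ tally.grow(x='30')
← -828
→ tally.negate()
← 828
→ shelfsys.recite(p='/rop')
← prosli
→ tally.begin(x='81')
← 81
→ shelfsys.erase(p='/toso')
← ok
→ tally.negate()
← -81
→ tally.reveal()
← -81


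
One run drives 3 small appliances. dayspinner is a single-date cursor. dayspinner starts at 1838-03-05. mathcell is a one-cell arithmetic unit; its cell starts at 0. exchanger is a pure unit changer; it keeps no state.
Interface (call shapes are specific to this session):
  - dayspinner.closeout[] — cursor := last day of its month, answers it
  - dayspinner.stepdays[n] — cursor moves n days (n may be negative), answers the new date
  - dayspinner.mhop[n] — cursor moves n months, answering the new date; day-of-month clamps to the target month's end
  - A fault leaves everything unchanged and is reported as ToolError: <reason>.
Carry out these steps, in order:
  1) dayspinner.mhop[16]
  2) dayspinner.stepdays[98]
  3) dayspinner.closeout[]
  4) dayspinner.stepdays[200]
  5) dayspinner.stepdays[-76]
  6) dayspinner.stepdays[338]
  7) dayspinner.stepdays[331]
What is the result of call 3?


==> dayspinner.mhop(n=16)
<== 1839-07-05
==> dayspinner.stepdays(n=98)
<== 1839-10-11
==> dayspinner.closeout()
<== 1839-10-31
==> dayspinner.stepdays(n=200)
<== 1840-05-18
==> dayspinner.stepdays(n=-76)
<== 1840-03-03
==> dayspinner.stepdays(n=338)
<== 1841-02-04
==> dayspinner.stepdays(n=331)
<== 1842-01-01

Answer: 1839-10-31


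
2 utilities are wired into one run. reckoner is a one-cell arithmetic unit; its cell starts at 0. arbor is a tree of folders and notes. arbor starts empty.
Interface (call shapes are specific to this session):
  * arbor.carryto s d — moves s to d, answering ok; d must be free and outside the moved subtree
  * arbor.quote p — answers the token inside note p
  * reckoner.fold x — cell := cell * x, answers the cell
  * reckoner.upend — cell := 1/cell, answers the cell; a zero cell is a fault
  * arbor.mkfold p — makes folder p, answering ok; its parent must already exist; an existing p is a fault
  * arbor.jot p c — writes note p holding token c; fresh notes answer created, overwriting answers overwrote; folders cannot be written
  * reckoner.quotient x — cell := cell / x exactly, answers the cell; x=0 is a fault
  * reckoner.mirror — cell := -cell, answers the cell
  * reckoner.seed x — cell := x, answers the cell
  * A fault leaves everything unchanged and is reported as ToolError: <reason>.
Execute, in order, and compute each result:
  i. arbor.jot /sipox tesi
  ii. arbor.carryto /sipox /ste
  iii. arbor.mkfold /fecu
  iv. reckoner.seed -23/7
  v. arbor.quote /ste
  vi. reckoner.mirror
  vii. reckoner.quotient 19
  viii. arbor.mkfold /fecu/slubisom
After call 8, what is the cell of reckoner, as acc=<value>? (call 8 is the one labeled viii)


> arbor.jot p→/sipox c→tesi
:: created
> arbor.carryto s→/sipox d→/ste
:: ok
> arbor.mkfold p→/fecu
:: ok
> reckoner.seed x→-23/7
:: -23/7
> arbor.quote p→/ste
:: tesi
> reckoner.mirror
:: 23/7
> reckoner.quotient x→19
:: 23/133
> arbor.mkfold p→/fecu/slubisom
:: ok

Answer: acc=23/133


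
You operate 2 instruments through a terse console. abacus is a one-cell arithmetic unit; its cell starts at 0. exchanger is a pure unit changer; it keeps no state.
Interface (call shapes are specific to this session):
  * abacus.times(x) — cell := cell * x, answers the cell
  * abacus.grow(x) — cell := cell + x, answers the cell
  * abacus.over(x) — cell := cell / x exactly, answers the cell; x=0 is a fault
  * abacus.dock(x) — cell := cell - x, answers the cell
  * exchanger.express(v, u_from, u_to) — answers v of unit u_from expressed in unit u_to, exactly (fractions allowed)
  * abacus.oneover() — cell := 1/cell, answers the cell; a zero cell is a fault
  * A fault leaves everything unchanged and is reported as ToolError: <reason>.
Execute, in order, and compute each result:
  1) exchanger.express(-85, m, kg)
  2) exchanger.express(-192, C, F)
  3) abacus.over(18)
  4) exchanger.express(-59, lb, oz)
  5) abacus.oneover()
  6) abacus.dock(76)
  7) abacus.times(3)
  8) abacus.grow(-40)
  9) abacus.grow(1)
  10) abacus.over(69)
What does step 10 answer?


Answer: -89/23

Derivation:
>>> exchanger.express v='-85' u_from='m' u_to='kg'
:: ToolError: incompatible units
>>> exchanger.express v='-192' u_from='C' u_to='F'
:: -1568/5
>>> abacus.over x='18'
:: 0
>>> exchanger.express v='-59' u_from='lb' u_to='oz'
:: -944
>>> abacus.oneover
:: ToolError: reciprocal of zero
>>> abacus.dock x='76'
:: -76
>>> abacus.times x='3'
:: -228
>>> abacus.grow x='-40'
:: -268
>>> abacus.grow x='1'
:: -267
>>> abacus.over x='69'
:: -89/23


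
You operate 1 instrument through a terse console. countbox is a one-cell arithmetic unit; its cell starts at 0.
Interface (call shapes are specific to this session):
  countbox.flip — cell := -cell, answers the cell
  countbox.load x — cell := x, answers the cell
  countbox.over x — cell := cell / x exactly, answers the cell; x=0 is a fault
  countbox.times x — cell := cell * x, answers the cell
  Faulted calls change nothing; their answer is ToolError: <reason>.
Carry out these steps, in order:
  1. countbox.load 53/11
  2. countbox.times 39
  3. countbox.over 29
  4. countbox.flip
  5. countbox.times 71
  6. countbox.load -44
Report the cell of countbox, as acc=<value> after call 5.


Answer: acc=-146757/319

Derivation:
% countbox.load x='53/11'
  53/11
% countbox.times x='39'
  2067/11
% countbox.over x='29'
  2067/319
% countbox.flip
  -2067/319
% countbox.times x='71'
  -146757/319
% countbox.load x='-44'
  -44


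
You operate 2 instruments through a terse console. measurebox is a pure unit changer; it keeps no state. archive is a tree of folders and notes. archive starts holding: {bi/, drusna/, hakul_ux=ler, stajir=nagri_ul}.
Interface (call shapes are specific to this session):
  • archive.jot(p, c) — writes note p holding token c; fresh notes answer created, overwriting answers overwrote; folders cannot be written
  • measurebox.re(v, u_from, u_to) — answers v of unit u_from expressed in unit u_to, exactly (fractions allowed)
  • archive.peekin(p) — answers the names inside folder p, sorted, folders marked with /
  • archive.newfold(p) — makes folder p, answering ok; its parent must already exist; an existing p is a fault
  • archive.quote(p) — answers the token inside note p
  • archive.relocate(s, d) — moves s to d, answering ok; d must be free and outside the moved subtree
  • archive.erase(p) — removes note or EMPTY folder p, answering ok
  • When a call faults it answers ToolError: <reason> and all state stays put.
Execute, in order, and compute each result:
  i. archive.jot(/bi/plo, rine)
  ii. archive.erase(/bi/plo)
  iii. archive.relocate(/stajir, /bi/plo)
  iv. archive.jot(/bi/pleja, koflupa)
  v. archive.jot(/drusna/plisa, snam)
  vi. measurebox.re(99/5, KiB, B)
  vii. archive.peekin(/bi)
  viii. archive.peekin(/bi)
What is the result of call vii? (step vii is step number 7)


Answer: [pleja, plo]

Derivation:
Then jot passing /bi/plo, rine, and see created.
Invoking erase passing /bi/plo, → ok.
Now I run relocate passing /stajir, /bi/plo, and see ok.
Calling jot passing /bi/pleja, koflupa, and see created.
I run jot passing /drusna/plisa, snam, and see created.
Next I call re passing 99/5, KiB, B, — result: 101376/5.
I invoke peekin passing /bi, which returns [pleja, plo].
Calling peekin passing /bi, and get [pleja, plo].


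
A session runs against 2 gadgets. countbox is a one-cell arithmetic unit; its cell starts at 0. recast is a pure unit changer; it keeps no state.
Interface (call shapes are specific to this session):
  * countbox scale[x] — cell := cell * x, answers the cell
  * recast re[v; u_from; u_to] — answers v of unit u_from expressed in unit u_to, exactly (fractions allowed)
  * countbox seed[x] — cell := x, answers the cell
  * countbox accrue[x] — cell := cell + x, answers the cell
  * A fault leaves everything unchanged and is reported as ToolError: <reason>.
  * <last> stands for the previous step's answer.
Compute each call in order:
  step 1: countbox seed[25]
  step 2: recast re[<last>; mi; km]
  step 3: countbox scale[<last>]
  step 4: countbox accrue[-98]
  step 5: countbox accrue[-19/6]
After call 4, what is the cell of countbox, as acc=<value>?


Answer: acc=22696/25

Derivation:
>> countbox seed(x: 25)
<< 25
>> recast re(v: <last>, u_from: mi, u_to: km)
<< 25146/625
>> countbox scale(x: <last>)
<< 25146/25
>> countbox accrue(x: -98)
<< 22696/25
>> countbox accrue(x: -19/6)
<< 135701/150


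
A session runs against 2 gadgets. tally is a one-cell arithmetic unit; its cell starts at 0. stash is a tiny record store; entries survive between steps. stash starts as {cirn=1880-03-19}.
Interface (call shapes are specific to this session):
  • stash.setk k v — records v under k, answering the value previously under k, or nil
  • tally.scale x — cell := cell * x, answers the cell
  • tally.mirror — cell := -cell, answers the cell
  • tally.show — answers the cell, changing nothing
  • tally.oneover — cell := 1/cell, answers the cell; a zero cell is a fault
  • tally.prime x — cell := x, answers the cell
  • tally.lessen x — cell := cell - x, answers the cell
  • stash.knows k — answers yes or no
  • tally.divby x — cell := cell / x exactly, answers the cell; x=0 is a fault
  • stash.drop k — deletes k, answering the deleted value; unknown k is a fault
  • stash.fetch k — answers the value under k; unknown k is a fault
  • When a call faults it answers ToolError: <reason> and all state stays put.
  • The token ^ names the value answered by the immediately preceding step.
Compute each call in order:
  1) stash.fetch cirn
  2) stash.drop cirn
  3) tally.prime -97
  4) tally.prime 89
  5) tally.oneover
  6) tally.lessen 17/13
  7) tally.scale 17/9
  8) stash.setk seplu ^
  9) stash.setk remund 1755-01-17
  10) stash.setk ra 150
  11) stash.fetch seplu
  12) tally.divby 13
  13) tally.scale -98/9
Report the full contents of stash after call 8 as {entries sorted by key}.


Now I run stash.fetch using k=cirn, and get 1880-03-19.
Now I run stash.drop using k=cirn: 1880-03-19.
Invoking tally.prime using x=-97: -97.
I use tally.prime using x=89, — result: 89.
I invoke tally.oneover(): 1/89.
Calling tally.lessen using x=17/13, — result: -1500/1157.
Now I run tally.scale using x=17/9, and see -8500/3471.
Now I run stash.setk using k=seplu, v=^, — result: nil.
Calling stash.setk using k=remund, v=1755-01-17, giving nil.
I run stash.setk using k=ra, v=150: nil.
Using stash.fetch using k=seplu, → -8500/3471.
Next I call tally.divby using x=13, and observe -8500/45123.
I call tally.scale using x=-98/9, and see 833000/406107.

Answer: {seplu=-8500/3471}


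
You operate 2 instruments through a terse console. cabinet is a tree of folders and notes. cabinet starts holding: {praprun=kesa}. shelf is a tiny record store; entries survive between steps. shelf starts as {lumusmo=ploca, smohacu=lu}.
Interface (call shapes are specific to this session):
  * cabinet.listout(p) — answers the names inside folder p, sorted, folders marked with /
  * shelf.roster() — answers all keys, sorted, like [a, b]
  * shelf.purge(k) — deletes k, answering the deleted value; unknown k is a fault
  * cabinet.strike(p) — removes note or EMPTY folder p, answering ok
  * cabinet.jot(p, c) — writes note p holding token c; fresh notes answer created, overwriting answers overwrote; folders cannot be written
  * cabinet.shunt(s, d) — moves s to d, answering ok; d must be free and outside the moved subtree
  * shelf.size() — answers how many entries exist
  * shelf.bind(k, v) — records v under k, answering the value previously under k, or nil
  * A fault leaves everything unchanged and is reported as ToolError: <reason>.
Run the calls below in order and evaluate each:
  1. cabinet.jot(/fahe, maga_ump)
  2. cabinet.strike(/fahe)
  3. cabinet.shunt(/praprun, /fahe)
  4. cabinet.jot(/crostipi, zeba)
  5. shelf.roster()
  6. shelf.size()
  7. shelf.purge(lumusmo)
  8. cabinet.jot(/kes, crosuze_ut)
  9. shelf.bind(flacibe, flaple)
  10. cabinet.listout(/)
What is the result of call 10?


Answer: [crostipi, fahe, kes]

Derivation:
-- 1. cabinet.jot(p=/fahe, c=maga_ump) ~> created
-- 2. cabinet.strike(p=/fahe) ~> ok
-- 3. cabinet.shunt(s=/praprun, d=/fahe) ~> ok
-- 4. cabinet.jot(p=/crostipi, c=zeba) ~> created
-- 5. shelf.roster() ~> [lumusmo, smohacu]
-- 6. shelf.size() ~> 2
-- 7. shelf.purge(k=lumusmo) ~> ploca
-- 8. cabinet.jot(p=/kes, c=crosuze_ut) ~> created
-- 9. shelf.bind(k=flacibe, v=flaple) ~> nil
-- 10. cabinet.listout(p=/) ~> [crostipi, fahe, kes]


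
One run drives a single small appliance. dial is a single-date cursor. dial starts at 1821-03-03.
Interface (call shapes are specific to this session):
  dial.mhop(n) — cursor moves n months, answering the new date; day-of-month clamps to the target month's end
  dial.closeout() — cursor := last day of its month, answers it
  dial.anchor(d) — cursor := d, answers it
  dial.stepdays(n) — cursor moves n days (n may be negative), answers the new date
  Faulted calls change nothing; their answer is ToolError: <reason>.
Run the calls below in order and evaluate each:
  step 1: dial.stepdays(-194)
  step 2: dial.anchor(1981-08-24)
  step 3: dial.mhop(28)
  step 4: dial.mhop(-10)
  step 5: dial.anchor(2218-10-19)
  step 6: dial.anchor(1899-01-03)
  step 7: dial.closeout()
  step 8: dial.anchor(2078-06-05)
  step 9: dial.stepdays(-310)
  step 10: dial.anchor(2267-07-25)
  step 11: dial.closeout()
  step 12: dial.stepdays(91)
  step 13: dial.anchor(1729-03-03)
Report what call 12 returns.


-> dial.stepdays(n='-194')
<- 1820-08-21
-> dial.anchor(d='1981-08-24')
<- 1981-08-24
-> dial.mhop(n='28')
<- 1983-12-24
-> dial.mhop(n='-10')
<- 1983-02-24
-> dial.anchor(d='2218-10-19')
<- 2218-10-19
-> dial.anchor(d='1899-01-03')
<- 1899-01-03
-> dial.closeout()
<- 1899-01-31
-> dial.anchor(d='2078-06-05')
<- 2078-06-05
-> dial.stepdays(n='-310')
<- 2077-07-30
-> dial.anchor(d='2267-07-25')
<- 2267-07-25
-> dial.closeout()
<- 2267-07-31
-> dial.stepdays(n='91')
<- 2267-10-30
-> dial.anchor(d='1729-03-03')
<- 1729-03-03

Answer: 2267-10-30


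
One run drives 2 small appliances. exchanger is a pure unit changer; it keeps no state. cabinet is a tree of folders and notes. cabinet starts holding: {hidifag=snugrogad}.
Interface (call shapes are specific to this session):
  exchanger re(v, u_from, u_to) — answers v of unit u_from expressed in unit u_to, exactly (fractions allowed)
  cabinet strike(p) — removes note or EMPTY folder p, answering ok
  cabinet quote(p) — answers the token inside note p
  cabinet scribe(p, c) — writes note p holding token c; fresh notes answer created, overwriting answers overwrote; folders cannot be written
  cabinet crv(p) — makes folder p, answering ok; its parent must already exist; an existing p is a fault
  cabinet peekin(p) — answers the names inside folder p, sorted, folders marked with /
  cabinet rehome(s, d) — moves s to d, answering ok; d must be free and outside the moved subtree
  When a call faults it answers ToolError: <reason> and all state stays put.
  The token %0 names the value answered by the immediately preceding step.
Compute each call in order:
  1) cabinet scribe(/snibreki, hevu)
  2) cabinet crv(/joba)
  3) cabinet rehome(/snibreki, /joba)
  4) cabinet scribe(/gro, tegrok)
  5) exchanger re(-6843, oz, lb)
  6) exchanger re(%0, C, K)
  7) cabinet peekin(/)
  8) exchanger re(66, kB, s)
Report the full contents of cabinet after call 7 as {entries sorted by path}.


$ cabinet scribe p=/snibreki c=hevu
  created
$ cabinet crv p=/joba
  ok
$ cabinet rehome s=/snibreki d=/joba
  ToolError: exists
$ cabinet scribe p=/gro c=tegrok
  created
$ exchanger re v=-6843 u_from=oz u_to=lb
  -6843/16
$ exchanger re v=%0 u_from=C u_to=K
  -12363/80
$ cabinet peekin p=/
  [gro, hidifag, joba/, snibreki]
$ exchanger re v=66 u_from=kB u_to=s
  ToolError: incompatible units

Answer: {gro=tegrok, hidifag=snugrogad, joba/, snibreki=hevu}


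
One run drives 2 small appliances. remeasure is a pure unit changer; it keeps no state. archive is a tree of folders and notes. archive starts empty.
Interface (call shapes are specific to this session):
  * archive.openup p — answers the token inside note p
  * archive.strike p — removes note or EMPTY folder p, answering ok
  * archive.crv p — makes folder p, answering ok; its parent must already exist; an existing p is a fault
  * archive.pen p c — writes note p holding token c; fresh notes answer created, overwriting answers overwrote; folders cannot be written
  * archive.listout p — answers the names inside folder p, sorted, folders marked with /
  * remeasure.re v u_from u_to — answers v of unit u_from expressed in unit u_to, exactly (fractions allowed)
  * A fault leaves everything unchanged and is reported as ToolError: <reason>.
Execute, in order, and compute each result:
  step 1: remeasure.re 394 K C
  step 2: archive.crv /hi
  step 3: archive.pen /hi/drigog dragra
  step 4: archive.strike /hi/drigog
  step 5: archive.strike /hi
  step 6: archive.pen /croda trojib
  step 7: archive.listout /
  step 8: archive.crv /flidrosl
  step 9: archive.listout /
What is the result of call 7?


Answer: [croda]

Derivation:
I run re on v: 394, u_from: K, u_to: C, which returns 2417/20.
I call crv on p: /hi, and observe ok.
Now I run pen on p: /hi/drigog, c: dragra: created.
I run strike on p: /hi/drigog, and see ok.
Using strike on p: /hi, and observe ok.
I invoke pen on p: /croda, c: trojib, and get created.
Then listout on p: /, → [croda].
Next I call crv on p: /flidrosl, which returns ok.
Calling listout on p: /, and get [croda, flidrosl/].


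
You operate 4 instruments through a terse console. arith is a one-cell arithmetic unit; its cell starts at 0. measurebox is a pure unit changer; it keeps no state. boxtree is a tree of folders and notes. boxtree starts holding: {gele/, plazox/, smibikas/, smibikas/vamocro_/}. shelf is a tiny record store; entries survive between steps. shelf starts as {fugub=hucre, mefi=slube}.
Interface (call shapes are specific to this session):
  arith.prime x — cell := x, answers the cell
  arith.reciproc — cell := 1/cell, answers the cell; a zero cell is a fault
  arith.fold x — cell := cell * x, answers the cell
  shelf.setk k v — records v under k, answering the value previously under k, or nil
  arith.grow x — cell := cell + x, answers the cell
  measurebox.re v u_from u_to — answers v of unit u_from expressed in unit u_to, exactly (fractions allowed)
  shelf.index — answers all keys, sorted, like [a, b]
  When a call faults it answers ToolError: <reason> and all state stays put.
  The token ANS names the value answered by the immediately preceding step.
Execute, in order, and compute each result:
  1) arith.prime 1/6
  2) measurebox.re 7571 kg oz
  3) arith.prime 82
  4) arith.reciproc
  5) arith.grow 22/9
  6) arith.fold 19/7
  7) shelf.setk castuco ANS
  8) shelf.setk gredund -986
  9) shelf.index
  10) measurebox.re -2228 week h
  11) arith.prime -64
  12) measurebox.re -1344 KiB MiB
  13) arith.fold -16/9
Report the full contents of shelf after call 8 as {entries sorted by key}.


I run arith.prime passing x=1/6, → 1/6.
I run measurebox.re passing v=7571, u_from=kg, u_to=oz, and observe 12113600000000/45359237.
Invoking arith.prime passing x=82, → 82.
Now I run arith.reciproc(), — result: 1/82.
I call arith.grow passing x=22/9, and observe 1813/738.
Using arith.fold passing x=19/7, giving 4921/738.
Next I call shelf.setk passing k=castuco, v=ANS, and see nil.
Calling shelf.setk passing k=gredund, v=-986: nil.
I run shelf.index, and observe [castuco, fugub, gredund, mefi].
Using measurebox.re passing v=-2228, u_from=week, u_to=h, yielding -374304.
I use arith.prime passing x=-64, and observe -64.
I run measurebox.re passing v=-1344, u_from=KiB, u_to=MiB, giving -21/16.
Next I call arith.fold passing x=-16/9, — result: 1024/9.

Answer: {castuco=4921/738, fugub=hucre, gredund=-986, mefi=slube}


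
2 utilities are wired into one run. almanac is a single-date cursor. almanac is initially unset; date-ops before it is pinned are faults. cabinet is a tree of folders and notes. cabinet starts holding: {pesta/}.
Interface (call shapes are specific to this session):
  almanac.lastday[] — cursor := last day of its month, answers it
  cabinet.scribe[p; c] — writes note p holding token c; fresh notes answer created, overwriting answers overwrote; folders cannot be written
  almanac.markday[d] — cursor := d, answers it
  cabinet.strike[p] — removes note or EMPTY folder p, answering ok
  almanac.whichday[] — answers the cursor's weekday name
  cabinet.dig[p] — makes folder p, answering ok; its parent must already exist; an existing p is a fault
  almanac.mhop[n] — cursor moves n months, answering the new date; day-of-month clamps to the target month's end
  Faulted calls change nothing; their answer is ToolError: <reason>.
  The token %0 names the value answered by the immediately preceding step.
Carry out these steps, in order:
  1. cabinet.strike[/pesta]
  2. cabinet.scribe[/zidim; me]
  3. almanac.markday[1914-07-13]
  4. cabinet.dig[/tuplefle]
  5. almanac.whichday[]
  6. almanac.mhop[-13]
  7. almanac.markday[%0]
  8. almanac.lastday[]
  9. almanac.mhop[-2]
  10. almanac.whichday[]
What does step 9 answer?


;; cabinet.strike(p: /pesta) => ok
;; cabinet.scribe(p: /zidim, c: me) => created
;; almanac.markday(d: 1914-07-13) => 1914-07-13
;; cabinet.dig(p: /tuplefle) => ok
;; almanac.whichday() => Monday
;; almanac.mhop(n: -13) => 1913-06-13
;; almanac.markday(d: %0) => 1913-06-13
;; almanac.lastday() => 1913-06-30
;; almanac.mhop(n: -2) => 1913-04-30
;; almanac.whichday() => Wednesday

Answer: 1913-04-30


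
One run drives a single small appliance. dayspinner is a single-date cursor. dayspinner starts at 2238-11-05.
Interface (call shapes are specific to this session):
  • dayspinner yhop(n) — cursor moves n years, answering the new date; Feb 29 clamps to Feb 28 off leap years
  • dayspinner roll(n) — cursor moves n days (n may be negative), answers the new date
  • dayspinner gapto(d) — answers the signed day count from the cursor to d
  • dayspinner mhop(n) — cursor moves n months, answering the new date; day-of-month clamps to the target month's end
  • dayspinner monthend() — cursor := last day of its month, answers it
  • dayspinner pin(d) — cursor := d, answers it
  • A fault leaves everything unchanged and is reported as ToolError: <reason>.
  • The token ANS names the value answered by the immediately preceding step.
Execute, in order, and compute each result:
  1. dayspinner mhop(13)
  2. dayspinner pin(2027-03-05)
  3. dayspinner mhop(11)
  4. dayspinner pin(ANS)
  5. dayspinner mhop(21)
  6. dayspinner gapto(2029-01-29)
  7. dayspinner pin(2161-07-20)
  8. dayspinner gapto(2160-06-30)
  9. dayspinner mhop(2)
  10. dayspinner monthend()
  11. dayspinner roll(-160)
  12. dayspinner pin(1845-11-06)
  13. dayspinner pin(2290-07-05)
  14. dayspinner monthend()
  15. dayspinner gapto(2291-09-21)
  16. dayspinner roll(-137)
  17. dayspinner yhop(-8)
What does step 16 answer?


Answer: 2290-03-16

Derivation:
Invoking dayspinner mhop passing n=13, giving 2239-12-05.
Now I run dayspinner pin passing d=2027-03-05, and observe 2027-03-05.
Using dayspinner mhop passing n=11, → 2028-02-05.
Next I call dayspinner pin passing d=ANS, and see 2028-02-05.
Using dayspinner mhop passing n=21, — result: 2029-11-05.
I try dayspinner gapto passing d=2029-01-29, — result: -280.
I try dayspinner pin passing d=2161-07-20, → 2161-07-20.
Now I run dayspinner gapto passing d=2160-06-30, and get -385.
I try dayspinner mhop passing n=2, and observe 2161-09-20.
Next I call dayspinner monthend(), giving 2161-09-30.
Calling dayspinner roll passing n=-160, and observe 2161-04-23.
Next I call dayspinner pin passing d=1845-11-06, → 1845-11-06.
Then dayspinner pin passing d=2290-07-05, yielding 2290-07-05.
Invoking dayspinner monthend(), yielding 2290-07-31.
Then dayspinner gapto passing d=2291-09-21, → 417.
Then dayspinner roll passing n=-137, and get 2290-03-16.
Invoking dayspinner yhop passing n=-8, — result: 2282-03-16.


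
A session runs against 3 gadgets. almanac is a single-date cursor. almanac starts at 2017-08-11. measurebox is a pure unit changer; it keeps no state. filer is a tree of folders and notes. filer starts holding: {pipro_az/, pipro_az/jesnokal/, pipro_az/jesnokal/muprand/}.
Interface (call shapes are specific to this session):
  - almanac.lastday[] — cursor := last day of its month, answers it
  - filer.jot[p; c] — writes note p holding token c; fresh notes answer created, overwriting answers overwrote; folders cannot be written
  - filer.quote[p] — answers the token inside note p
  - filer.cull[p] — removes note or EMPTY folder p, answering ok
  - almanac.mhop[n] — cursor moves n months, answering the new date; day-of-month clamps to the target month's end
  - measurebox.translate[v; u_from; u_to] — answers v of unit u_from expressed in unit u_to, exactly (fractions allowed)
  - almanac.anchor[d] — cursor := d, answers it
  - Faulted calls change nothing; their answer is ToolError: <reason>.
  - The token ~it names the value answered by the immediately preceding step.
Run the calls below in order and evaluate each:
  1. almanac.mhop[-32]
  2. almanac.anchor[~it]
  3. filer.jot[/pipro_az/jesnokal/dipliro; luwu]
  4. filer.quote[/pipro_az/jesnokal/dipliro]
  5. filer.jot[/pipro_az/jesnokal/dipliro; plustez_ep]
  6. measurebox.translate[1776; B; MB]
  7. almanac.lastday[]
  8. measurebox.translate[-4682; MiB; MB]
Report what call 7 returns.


Act: mhop[-32]
Obs: 2014-12-11
Act: anchor[~it]
Obs: 2014-12-11
Act: jot[/pipro_az/jesnokal/dipliro; luwu]
Obs: created
Act: quote[/pipro_az/jesnokal/dipliro]
Obs: luwu
Act: jot[/pipro_az/jesnokal/dipliro; plustez_ep]
Obs: overwrote
Act: translate[1776; B; MB]
Obs: 111/62500
Act: lastday[]
Obs: 2014-12-31
Act: translate[-4682; MiB; MB]
Obs: -76709888/15625

Answer: 2014-12-31


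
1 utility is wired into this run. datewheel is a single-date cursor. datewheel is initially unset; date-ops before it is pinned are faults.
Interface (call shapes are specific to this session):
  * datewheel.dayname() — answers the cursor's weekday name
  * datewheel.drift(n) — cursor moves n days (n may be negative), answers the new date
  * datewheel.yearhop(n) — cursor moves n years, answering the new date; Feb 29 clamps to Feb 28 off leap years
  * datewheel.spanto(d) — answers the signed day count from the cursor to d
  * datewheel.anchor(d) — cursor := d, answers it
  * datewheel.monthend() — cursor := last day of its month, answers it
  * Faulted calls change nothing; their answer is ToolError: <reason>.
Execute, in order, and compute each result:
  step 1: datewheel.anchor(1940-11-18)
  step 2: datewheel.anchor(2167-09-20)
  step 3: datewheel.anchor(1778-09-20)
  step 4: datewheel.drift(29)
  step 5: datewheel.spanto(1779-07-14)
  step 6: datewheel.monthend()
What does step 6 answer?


Answer: 1778-10-31

Derivation:
→ anchor(1940-11-18)
← 1940-11-18
→ anchor(2167-09-20)
← 2167-09-20
→ anchor(1778-09-20)
← 1778-09-20
→ drift(29)
← 1778-10-19
→ spanto(1779-07-14)
← 268
→ monthend()
← 1778-10-31


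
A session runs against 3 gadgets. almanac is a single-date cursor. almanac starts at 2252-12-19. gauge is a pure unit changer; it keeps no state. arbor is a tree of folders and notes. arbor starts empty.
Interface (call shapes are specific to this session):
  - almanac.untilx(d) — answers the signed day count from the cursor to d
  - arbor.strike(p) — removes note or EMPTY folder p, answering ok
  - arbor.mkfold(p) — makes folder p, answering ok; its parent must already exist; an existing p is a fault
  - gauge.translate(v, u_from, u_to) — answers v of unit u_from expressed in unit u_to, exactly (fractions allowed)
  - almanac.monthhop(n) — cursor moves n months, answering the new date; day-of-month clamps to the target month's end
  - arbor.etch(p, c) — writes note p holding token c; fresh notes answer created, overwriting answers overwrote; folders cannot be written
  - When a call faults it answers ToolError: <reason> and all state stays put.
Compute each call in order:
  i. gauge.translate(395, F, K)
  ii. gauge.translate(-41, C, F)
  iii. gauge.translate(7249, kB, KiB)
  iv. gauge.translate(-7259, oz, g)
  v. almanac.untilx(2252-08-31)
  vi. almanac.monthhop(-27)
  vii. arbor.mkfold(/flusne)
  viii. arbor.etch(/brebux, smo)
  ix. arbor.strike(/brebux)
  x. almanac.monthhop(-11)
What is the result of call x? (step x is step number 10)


I call gauge.translate on v='395', u_from='F', u_to='K', and get 28489/60.
Calling gauge.translate on v='-41', u_from='C', u_to='F', giving -209/5.
I run gauge.translate on v='7249', u_from='kB', u_to='KiB', — result: 906125/128.
I try gauge.translate on v='-7259', u_from='oz', u_to='g', and see -329262701383/1600000.
I invoke almanac.untilx on d='2252-08-31', yielding -110.
I call almanac.monthhop on n='-27', → 2250-09-19.
Now I run arbor.mkfold on p='/flusne', → ok.
Now I run arbor.etch on p='/brebux', c='smo', yielding created.
Invoking arbor.strike on p='/brebux', and get ok.
Using almanac.monthhop on n='-11', giving 2249-10-19.

Answer: 2249-10-19


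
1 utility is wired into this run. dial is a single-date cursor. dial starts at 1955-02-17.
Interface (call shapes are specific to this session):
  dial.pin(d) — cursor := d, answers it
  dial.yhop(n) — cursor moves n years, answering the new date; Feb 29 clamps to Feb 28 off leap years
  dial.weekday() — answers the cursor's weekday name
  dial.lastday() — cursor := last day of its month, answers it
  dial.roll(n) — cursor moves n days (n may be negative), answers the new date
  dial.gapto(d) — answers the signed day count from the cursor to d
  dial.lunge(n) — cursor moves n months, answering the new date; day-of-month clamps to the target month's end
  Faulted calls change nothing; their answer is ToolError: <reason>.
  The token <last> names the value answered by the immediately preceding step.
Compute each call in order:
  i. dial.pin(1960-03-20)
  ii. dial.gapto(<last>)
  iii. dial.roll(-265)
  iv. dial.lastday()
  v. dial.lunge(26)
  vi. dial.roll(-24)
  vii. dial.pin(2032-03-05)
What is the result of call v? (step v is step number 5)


→ dial.pin(d=1960-03-20)
← 1960-03-20
→ dial.gapto(d=<last>)
← 0
→ dial.roll(n=-265)
← 1959-06-29
→ dial.lastday()
← 1959-06-30
→ dial.lunge(n=26)
← 1961-08-30
→ dial.roll(n=-24)
← 1961-08-06
→ dial.pin(d=2032-03-05)
← 2032-03-05

Answer: 1961-08-30


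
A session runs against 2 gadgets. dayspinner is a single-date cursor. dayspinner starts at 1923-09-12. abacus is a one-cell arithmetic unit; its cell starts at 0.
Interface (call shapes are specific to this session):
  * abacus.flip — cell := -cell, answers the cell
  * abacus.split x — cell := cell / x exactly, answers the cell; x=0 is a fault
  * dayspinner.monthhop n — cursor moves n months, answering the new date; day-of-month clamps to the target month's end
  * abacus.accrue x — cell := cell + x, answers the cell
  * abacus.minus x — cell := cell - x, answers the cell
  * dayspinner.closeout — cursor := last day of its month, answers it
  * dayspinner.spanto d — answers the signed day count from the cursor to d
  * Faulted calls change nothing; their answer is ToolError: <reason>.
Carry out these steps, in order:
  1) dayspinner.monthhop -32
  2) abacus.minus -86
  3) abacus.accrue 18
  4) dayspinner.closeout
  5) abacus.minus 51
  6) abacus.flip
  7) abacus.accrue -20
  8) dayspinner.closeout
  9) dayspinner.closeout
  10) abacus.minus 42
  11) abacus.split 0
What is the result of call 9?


I try dayspinner.monthhop using n='-32', and get 1921-01-12.
I invoke abacus.minus using x='-86', and see 86.
Invoking abacus.accrue using x='18', yielding 104.
Using dayspinner.closeout(), which returns 1921-01-31.
I try abacus.minus using x='51', giving 53.
Next I call abacus.flip(), and get -53.
Invoking abacus.accrue using x='-20', yielding -73.
Next I call dayspinner.closeout(), yielding 1921-01-31.
Now I run dayspinner.closeout(), and get 1921-01-31.
I use abacus.minus using x='42', giving -115.
I call abacus.split using x='0', giving ToolError: division by zero.

Answer: 1921-01-31


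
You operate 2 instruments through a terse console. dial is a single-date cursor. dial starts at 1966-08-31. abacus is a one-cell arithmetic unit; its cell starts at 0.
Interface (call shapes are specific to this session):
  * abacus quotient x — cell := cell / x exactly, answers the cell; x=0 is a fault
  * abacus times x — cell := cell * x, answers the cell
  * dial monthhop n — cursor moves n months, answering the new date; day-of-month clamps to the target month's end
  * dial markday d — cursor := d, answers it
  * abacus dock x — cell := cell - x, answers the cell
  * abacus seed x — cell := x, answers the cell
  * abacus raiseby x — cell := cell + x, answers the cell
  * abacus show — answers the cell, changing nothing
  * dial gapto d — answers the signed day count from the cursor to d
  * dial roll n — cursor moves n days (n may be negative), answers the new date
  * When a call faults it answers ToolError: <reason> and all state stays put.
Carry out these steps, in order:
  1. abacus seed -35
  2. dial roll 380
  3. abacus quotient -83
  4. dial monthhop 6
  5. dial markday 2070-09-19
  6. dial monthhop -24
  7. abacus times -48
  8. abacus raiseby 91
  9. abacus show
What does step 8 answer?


Do: abacus seed[-35]
See: -35
Do: dial roll[380]
See: 1967-09-15
Do: abacus quotient[-83]
See: 35/83
Do: dial monthhop[6]
See: 1968-03-15
Do: dial markday[2070-09-19]
See: 2070-09-19
Do: dial monthhop[-24]
See: 2068-09-19
Do: abacus times[-48]
See: -1680/83
Do: abacus raiseby[91]
See: 5873/83
Do: abacus show[]
See: 5873/83

Answer: 5873/83
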